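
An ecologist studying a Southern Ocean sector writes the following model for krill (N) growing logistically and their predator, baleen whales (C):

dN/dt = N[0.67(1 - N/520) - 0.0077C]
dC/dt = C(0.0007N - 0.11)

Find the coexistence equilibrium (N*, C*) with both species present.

N* ≈ 157, C* ≈ 60.7

From dC/dt = 0 with C > 0: 0.0007N* = 0.11, so N* = 157.
Substitute into dN/dt = 0: 0.67(1 - 157/520) = 0.0077C*.
The bracket is 0.698, giving C* = 0.468/0.0077 = 60.7.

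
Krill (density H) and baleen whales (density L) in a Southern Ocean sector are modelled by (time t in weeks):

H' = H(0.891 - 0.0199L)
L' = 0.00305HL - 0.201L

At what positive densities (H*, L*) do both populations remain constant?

H* ≈ 65.9, L* ≈ 44.8

Set dL/dt = 0 with L > 0: 0.00305H - 0.201 = 0, so H* = 0.201/0.00305 = 65.9.
Set dH/dt = 0 with H > 0: 0.891 - 0.0199L = 0, so L* = 0.891/0.0199 = 44.8.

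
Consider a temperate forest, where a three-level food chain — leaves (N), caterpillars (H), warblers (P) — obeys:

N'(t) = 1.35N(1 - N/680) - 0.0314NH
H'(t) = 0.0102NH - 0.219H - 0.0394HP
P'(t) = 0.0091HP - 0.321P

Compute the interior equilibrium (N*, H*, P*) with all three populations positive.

From dP/dt = 0: 0.0091H* = 0.321, so H* = 35.3.
From dN/dt = 0: 1.35(1 - N*/680) = 0.0314·35.3, giving N* = 680·(1 - 0.82) = 122.
From dH/dt = 0: 0.0102·122 - 0.219 = 0.0394P*, so P* = 1.03/0.0394 = 26.

N* ≈ 122, H* ≈ 35.3, P* ≈ 26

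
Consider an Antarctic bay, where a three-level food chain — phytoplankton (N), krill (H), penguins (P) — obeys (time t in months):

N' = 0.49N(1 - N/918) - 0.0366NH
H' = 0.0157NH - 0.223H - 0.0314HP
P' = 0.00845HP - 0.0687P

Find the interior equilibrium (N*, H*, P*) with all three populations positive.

N* ≈ 361, H* ≈ 8.13, P* ≈ 173

From dP/dt = 0: 0.00845H* = 0.0687, so H* = 8.13.
From dN/dt = 0: 0.49(1 - N*/918) = 0.0366·8.13, giving N* = 918·(1 - 0.607) = 361.
From dH/dt = 0: 0.0157·361 - 0.223 = 0.0314P*, so P* = 5.44/0.0314 = 173.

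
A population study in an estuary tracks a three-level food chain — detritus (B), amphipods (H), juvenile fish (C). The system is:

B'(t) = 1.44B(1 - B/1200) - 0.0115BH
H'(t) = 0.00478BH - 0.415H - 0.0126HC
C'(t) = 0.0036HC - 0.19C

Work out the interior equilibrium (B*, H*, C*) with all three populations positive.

From dC/dt = 0: 0.0036H* = 0.19, so H* = 52.8.
From dB/dt = 0: 1.44(1 - B*/1200) = 0.0115·52.8, giving B* = 1200·(1 - 0.421) = 694.
From dH/dt = 0: 0.00478·694 - 0.415 = 0.0126C*, so C* = 2.9/0.0126 = 230.

B* ≈ 694, H* ≈ 52.8, C* ≈ 230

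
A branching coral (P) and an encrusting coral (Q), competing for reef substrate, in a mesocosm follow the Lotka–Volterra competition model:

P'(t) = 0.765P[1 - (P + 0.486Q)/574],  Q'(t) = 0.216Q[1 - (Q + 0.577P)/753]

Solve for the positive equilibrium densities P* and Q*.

P* ≈ 289, Q* ≈ 586

Setting both brackets to zero gives the nullclines P + 0.486Q = 574 and 0.577P + Q = 753.
Substituting Q = 753 - 0.577P into the first: P(1 - 0.486·0.577) = 574 - 0.486·753.
So P* = 208/0.72 = 289, and then Q* = 753 - 0.577·289 = 586.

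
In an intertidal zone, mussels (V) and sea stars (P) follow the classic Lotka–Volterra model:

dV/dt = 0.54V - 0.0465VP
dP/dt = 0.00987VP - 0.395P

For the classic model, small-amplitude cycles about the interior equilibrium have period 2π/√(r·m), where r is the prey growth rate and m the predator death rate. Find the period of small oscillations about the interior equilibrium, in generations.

T ≈ 13.6 generations

Here r = 0.54 and m = 0.395, so r·m = 0.213.
ω = √0.213 = 0.462 per generation, hence T = 2π/ω ≈ 13.6 generations.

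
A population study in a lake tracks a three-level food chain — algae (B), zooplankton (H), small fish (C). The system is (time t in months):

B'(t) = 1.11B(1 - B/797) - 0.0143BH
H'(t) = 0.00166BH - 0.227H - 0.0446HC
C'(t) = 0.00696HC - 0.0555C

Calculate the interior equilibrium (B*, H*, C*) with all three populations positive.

B* ≈ 715, H* ≈ 7.97, C* ≈ 21.5

From dC/dt = 0: 0.00696H* = 0.0555, so H* = 7.97.
From dB/dt = 0: 1.11(1 - B*/797) = 0.0143·7.97, giving B* = 797·(1 - 0.103) = 715.
From dH/dt = 0: 0.00166·715 - 0.227 = 0.0446C*, so C* = 0.96/0.0446 = 21.5.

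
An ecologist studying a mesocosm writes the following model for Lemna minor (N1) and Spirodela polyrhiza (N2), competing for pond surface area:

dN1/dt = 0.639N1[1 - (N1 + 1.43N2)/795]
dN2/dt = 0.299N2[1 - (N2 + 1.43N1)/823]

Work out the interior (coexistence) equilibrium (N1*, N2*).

Setting both brackets to zero gives the nullclines N1 + 1.43N2 = 795 and 1.43N1 + N2 = 823.
Substituting N2 = 823 - 1.43N1 into the first: N1(1 - 1.43·1.43) = 795 - 1.43·823.
So N1* = -382/-1.04 = 365, and then N2* = 823 - 1.43·365 = 300.

N1* ≈ 365, N2* ≈ 300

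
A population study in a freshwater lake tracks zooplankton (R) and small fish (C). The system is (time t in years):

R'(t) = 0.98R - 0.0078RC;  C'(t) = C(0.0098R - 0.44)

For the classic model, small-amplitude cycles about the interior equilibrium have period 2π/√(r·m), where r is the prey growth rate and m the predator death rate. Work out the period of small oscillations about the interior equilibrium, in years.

T ≈ 9.57 years

Here r = 0.98 and m = 0.44, so r·m = 0.431.
ω = √0.431 = 0.657 per year, hence T = 2π/ω ≈ 9.57 years.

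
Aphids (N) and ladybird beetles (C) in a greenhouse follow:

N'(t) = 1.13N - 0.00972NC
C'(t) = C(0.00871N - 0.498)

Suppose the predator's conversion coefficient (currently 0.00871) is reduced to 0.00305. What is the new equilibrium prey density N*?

At the interior fixed point, setting dC/dt = 0 with C > 0 fixes N* = (predator death rate)/(NC coefficient) — independent of the other coefficients.
With the change, N* = 0.498/0.00305 = 163; it rises from 57.2.

N* ≈ 163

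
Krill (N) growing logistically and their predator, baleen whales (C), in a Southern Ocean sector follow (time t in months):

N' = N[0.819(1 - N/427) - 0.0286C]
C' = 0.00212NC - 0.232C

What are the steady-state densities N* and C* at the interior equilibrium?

From dC/dt = 0 with C > 0: 0.00212N* = 0.232, so N* = 109.
Substitute into dN/dt = 0: 0.819(1 - 109/427) = 0.0286C*.
The bracket is 0.744, giving C* = 0.609/0.0286 = 21.3.

N* ≈ 109, C* ≈ 21.3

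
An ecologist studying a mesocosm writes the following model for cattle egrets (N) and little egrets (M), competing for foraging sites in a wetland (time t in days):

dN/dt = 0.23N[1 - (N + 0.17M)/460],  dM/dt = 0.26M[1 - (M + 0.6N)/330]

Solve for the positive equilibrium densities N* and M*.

N* ≈ 450, M* ≈ 60.1

Setting both brackets to zero gives the nullclines N + 0.17M = 460 and 0.6N + M = 330.
Substituting M = 330 - 0.6N into the first: N(1 - 0.17·0.6) = 460 - 0.17·330.
So N* = 404/0.898 = 450, and then M* = 330 - 0.6·450 = 60.1.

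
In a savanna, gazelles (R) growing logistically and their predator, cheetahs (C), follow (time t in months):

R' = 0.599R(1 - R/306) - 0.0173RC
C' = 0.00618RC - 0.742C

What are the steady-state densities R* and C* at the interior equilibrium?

From dC/dt = 0 with C > 0: 0.00618R* = 0.742, so R* = 120.
Substitute into dR/dt = 0: 0.599(1 - 120/306) = 0.0173C*.
The bracket is 0.608, giving C* = 0.364/0.0173 = 21.

R* ≈ 120, C* ≈ 21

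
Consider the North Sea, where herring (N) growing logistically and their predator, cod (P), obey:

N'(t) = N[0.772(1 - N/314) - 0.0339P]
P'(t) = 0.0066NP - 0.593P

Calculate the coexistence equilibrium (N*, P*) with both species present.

N* ≈ 89.8, P* ≈ 16.3

From dP/dt = 0 with P > 0: 0.0066N* = 0.593, so N* = 89.8.
Substitute into dN/dt = 0: 0.772(1 - 89.8/314) = 0.0339P*.
The bracket is 0.714, giving P* = 0.551/0.0339 = 16.3.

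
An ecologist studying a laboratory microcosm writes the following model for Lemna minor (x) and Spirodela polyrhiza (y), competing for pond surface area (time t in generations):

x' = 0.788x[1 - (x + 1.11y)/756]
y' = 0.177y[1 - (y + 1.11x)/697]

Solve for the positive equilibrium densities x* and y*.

x* ≈ 76.1, y* ≈ 612

Setting both brackets to zero gives the nullclines x + 1.11y = 756 and 1.11x + y = 697.
Substituting y = 697 - 1.11x into the first: x(1 - 1.11·1.11) = 756 - 1.11·697.
So x* = -17.7/-0.232 = 76.1, and then y* = 697 - 1.11·76.1 = 612.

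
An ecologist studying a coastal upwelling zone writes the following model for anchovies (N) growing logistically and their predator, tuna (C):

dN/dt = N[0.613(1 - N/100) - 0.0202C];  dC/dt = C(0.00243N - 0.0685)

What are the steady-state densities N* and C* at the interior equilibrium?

N* ≈ 28.2, C* ≈ 21.8

From dC/dt = 0 with C > 0: 0.00243N* = 0.0685, so N* = 28.2.
Substitute into dN/dt = 0: 0.613(1 - 28.2/100) = 0.0202C*.
The bracket is 0.718, giving C* = 0.44/0.0202 = 21.8.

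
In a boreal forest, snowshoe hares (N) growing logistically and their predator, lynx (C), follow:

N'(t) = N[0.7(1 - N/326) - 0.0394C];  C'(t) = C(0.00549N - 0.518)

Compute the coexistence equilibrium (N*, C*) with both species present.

N* ≈ 94.4, C* ≈ 12.6

From dC/dt = 0 with C > 0: 0.00549N* = 0.518, so N* = 94.4.
Substitute into dN/dt = 0: 0.7(1 - 94.4/326) = 0.0394C*.
The bracket is 0.711, giving C* = 0.497/0.0394 = 12.6.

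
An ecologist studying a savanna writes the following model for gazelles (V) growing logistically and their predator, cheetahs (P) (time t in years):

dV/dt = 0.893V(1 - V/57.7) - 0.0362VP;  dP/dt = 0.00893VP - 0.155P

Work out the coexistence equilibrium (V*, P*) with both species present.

From dP/dt = 0 with P > 0: 0.00893V* = 0.155, so V* = 17.4.
Substitute into dV/dt = 0: 0.893(1 - 17.4/57.7) = 0.0362P*.
The bracket is 0.699, giving P* = 0.624/0.0362 = 17.2.

V* ≈ 17.4, P* ≈ 17.2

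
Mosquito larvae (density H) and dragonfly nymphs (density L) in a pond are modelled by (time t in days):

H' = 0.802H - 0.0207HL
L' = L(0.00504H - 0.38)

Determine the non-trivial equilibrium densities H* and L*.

Set dL/dt = 0 with L > 0: 0.00504H - 0.38 = 0, so H* = 0.38/0.00504 = 75.4.
Set dH/dt = 0 with H > 0: 0.802 - 0.0207L = 0, so L* = 0.802/0.0207 = 38.7.

H* ≈ 75.4, L* ≈ 38.7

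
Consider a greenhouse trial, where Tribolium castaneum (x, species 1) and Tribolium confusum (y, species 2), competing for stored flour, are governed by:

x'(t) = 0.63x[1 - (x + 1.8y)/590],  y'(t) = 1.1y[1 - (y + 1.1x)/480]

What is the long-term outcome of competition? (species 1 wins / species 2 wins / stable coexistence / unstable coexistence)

Compare the nullcline intercepts: K1/α12 = 590/1.8 = 328 < K2 = 480; K2/α21 = 480/1.1 = 436 < K1 = 590.
Since both are reversed, neither can invade when rare; the interior point is a saddle.

unstable coexistence (outcome depends on initial conditions)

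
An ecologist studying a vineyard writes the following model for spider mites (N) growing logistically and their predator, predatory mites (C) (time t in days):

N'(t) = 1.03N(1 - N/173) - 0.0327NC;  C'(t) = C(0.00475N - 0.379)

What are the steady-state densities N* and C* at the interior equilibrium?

From dC/dt = 0 with C > 0: 0.00475N* = 0.379, so N* = 79.8.
Substitute into dN/dt = 0: 1.03(1 - 79.8/173) = 0.0327C*.
The bracket is 0.539, giving C* = 0.555/0.0327 = 17.

N* ≈ 79.8, C* ≈ 17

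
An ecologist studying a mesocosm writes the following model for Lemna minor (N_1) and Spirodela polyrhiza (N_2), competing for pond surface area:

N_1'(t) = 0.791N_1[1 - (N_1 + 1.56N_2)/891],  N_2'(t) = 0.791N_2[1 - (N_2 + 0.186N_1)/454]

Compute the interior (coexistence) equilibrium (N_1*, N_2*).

N_1* ≈ 257, N_2* ≈ 406

Setting both brackets to zero gives the nullclines N_1 + 1.56N_2 = 891 and 0.186N_1 + N_2 = 454.
Substituting N_2 = 454 - 0.186N_1 into the first: N_1(1 - 1.56·0.186) = 891 - 1.56·454.
So N_1* = 183/0.71 = 257, and then N_2* = 454 - 0.186·257 = 406.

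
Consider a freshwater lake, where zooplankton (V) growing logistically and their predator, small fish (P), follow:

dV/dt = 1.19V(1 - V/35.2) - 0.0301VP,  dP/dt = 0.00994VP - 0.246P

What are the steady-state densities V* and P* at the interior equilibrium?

From dP/dt = 0 with P > 0: 0.00994V* = 0.246, so V* = 24.7.
Substitute into dV/dt = 0: 1.19(1 - 24.7/35.2) = 0.0301P*.
The bracket is 0.297, giving P* = 0.353/0.0301 = 11.7.

V* ≈ 24.7, P* ≈ 11.7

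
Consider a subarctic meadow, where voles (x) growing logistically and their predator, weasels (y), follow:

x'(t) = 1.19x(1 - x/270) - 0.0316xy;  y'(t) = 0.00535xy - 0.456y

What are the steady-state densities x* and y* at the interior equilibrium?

x* ≈ 85.2, y* ≈ 25.8

From dy/dt = 0 with y > 0: 0.00535x* = 0.456, so x* = 85.2.
Substitute into dx/dt = 0: 1.19(1 - 85.2/270) = 0.0316y*.
The bracket is 0.684, giving y* = 0.814/0.0316 = 25.8.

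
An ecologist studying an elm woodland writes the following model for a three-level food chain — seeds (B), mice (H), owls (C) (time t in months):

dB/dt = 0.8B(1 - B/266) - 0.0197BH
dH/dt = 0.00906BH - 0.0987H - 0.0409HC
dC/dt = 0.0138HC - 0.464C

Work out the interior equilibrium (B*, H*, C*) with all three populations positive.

B* ≈ 45.8, H* ≈ 33.6, C* ≈ 7.72

From dC/dt = 0: 0.0138H* = 0.464, so H* = 33.6.
From dB/dt = 0: 0.8(1 - B*/266) = 0.0197·33.6, giving B* = 266·(1 - 0.828) = 45.8.
From dH/dt = 0: 0.00906·45.8 - 0.0987 = 0.0409C*, so C* = 0.316/0.0409 = 7.72.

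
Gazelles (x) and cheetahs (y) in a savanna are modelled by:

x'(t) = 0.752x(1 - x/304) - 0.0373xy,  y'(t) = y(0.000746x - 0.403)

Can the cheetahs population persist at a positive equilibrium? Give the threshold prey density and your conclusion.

The predator equation gives dy/dt > 0 only when x > 0.403/0.000746 = 540.
Without the predator, x → K = 304. Since 304 < 540, the predator cannot invade.

Threshold x = 540; K < 540, so no, the predator goes extinct.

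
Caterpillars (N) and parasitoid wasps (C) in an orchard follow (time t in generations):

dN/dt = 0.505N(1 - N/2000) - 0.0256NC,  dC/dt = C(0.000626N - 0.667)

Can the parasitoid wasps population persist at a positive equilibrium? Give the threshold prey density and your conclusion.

The predator equation gives dC/dt > 0 only when N > 0.667/0.000626 = 1070.
Without the predator, N → K = 2000. Since 2000 > 1070, the predator can invade and persist.

Threshold N = 1070; K > 1070, so yes, the predator persists.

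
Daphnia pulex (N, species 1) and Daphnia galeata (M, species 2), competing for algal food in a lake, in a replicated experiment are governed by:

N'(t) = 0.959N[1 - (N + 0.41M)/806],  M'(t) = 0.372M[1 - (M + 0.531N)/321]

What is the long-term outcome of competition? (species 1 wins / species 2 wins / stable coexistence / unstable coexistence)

Compare the nullcline intercepts: K1/α12 = 806/0.41 = 1970 > K2 = 321; K2/α21 = 321/0.531 = 605 < K1 = 806.
Since the inequalities point opposite ways, species 1 can invade but species 2 cannot.

species 1 excludes species 2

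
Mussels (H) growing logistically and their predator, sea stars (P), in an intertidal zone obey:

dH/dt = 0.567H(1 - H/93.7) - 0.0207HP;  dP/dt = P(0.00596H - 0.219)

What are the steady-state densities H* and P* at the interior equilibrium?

H* ≈ 36.7, P* ≈ 16.6

From dP/dt = 0 with P > 0: 0.00596H* = 0.219, so H* = 36.7.
Substitute into dH/dt = 0: 0.567(1 - 36.7/93.7) = 0.0207P*.
The bracket is 0.608, giving P* = 0.345/0.0207 = 16.6.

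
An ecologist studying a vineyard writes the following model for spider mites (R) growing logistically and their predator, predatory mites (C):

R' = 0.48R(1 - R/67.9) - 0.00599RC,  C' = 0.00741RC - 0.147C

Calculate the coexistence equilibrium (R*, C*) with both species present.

R* ≈ 19.8, C* ≈ 56.7

From dC/dt = 0 with C > 0: 0.00741R* = 0.147, so R* = 19.8.
Substitute into dR/dt = 0: 0.48(1 - 19.8/67.9) = 0.00599C*.
The bracket is 0.708, giving C* = 0.34/0.00599 = 56.7.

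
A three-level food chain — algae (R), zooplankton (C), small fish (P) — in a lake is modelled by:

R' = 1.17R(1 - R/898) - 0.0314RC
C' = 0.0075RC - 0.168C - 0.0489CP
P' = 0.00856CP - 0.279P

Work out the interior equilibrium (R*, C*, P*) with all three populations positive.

From dP/dt = 0: 0.00856C* = 0.279, so C* = 32.6.
From dR/dt = 0: 1.17(1 - R*/898) = 0.0314·32.6, giving R* = 898·(1 - 0.875) = 112.
From dC/dt = 0: 0.0075·112 - 0.168 = 0.0489P*, so P* = 0.676/0.0489 = 13.8.

R* ≈ 112, C* ≈ 32.6, P* ≈ 13.8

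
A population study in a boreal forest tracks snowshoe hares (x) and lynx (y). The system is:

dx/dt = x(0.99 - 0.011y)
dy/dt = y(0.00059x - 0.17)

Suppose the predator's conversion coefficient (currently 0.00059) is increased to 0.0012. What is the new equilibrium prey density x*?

x* ≈ 142

At the interior fixed point, setting dy/dt = 0 with y > 0 fixes x* = (predator death rate)/(xy coefficient) — independent of the other coefficients.
With the change, x* = 0.17/0.0012 = 142; it falls from 288.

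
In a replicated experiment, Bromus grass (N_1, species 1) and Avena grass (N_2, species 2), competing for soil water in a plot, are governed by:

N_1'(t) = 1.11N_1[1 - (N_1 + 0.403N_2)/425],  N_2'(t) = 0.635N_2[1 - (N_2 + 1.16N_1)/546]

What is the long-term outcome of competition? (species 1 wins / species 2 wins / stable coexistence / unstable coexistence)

stable coexistence

Compare the nullcline intercepts: K1/α12 = 425/0.403 = 1050 > K2 = 546; K2/α21 = 546/1.16 = 471 > K1 = 425.
Since both inequalities hold, each species can invade when rare, so the interior equilibrium is stable.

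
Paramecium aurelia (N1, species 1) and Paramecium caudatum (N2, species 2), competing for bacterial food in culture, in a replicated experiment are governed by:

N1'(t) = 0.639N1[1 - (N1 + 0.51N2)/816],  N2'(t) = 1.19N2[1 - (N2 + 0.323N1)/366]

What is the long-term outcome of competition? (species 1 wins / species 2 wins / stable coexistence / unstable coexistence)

Compare the nullcline intercepts: K1/α12 = 816/0.51 = 1600 > K2 = 366; K2/α21 = 366/0.323 = 1130 > K1 = 816.
Since both inequalities hold, each species can invade when rare, so the interior equilibrium is stable.

stable coexistence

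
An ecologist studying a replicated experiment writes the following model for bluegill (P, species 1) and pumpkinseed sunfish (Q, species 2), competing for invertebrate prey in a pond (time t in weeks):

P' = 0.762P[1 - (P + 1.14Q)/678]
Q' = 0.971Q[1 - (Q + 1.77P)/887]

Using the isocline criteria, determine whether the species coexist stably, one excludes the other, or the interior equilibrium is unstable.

unstable coexistence (outcome depends on initial conditions)

Compare the nullcline intercepts: K1/α12 = 678/1.14 = 595 < K2 = 887; K2/α21 = 887/1.77 = 501 < K1 = 678.
Since both are reversed, neither can invade when rare; the interior point is a saddle.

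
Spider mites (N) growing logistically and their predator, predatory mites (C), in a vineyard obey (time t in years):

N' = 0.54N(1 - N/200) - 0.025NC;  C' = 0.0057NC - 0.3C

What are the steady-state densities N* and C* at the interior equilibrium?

N* ≈ 52.6, C* ≈ 15.9

From dC/dt = 0 with C > 0: 0.0057N* = 0.3, so N* = 52.6.
Substitute into dN/dt = 0: 0.54(1 - 52.6/200) = 0.025C*.
The bracket is 0.737, giving C* = 0.398/0.025 = 15.9.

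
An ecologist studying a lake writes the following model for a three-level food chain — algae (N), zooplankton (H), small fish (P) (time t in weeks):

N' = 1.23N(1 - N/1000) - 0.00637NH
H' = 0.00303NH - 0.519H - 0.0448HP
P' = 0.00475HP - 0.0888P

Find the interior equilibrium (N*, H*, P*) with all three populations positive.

N* ≈ 903, H* ≈ 18.7, P* ≈ 49.5

From dP/dt = 0: 0.00475H* = 0.0888, so H* = 18.7.
From dN/dt = 0: 1.23(1 - N*/1000) = 0.00637·18.7, giving N* = 1000·(1 - 0.0968) = 903.
From dH/dt = 0: 0.00303·903 - 0.519 = 0.0448P*, so P* = 2.22/0.0448 = 49.5.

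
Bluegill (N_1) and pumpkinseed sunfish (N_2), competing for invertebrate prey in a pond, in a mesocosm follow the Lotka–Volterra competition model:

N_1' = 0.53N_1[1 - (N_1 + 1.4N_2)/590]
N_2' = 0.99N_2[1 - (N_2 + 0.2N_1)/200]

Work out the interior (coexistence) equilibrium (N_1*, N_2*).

N_1* ≈ 431, N_2* ≈ 114

Setting both brackets to zero gives the nullclines N_1 + 1.4N_2 = 590 and 0.2N_1 + N_2 = 200.
Substituting N_2 = 200 - 0.2N_1 into the first: N_1(1 - 1.4·0.2) = 590 - 1.4·200.
So N_1* = 310/0.72 = 431, and then N_2* = 200 - 0.2·431 = 114.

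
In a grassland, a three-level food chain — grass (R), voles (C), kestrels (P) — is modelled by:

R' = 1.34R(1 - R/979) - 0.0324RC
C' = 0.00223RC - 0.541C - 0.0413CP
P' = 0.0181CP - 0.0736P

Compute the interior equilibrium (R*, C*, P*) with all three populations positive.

R* ≈ 883, C* ≈ 4.07, P* ≈ 34.6

From dP/dt = 0: 0.0181C* = 0.0736, so C* = 4.07.
From dR/dt = 0: 1.34(1 - R*/979) = 0.0324·4.07, giving R* = 979·(1 - 0.0983) = 883.
From dC/dt = 0: 0.00223·883 - 0.541 = 0.0413P*, so P* = 1.43/0.0413 = 34.6.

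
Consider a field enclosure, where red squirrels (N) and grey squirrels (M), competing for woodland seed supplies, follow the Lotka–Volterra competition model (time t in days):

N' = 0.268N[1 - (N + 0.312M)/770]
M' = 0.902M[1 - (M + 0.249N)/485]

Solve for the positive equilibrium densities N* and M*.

Setting both brackets to zero gives the nullclines N + 0.312M = 770 and 0.249N + M = 485.
Substituting M = 485 - 0.249N into the first: N(1 - 0.312·0.249) = 770 - 0.312·485.
So N* = 619/0.922 = 671, and then M* = 485 - 0.249·671 = 318.

N* ≈ 671, M* ≈ 318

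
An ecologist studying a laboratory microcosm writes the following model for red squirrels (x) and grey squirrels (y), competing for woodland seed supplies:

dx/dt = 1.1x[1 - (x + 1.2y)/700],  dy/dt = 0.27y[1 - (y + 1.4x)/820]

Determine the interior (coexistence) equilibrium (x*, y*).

Setting both brackets to zero gives the nullclines x + 1.2y = 700 and 1.4x + y = 820.
Substituting y = 820 - 1.4x into the first: x(1 - 1.2·1.4) = 700 - 1.2·820.
So x* = -284/-0.68 = 418, and then y* = 820 - 1.4·418 = 235.

x* ≈ 418, y* ≈ 235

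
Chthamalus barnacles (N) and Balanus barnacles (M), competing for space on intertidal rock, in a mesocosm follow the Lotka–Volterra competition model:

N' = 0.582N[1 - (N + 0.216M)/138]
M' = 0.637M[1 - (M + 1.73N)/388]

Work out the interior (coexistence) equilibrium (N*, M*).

Setting both brackets to zero gives the nullclines N + 0.216M = 138 and 1.73N + M = 388.
Substituting M = 388 - 1.73N into the first: N(1 - 0.216·1.73) = 138 - 0.216·388.
So N* = 54.2/0.626 = 86.5, and then M* = 388 - 1.73·86.5 = 238.

N* ≈ 86.5, M* ≈ 238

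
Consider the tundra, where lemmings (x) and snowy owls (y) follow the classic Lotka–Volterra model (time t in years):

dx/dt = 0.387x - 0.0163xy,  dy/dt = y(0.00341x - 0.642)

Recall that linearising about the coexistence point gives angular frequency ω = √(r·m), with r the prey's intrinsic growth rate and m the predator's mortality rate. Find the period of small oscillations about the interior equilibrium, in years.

T ≈ 12.6 years

Here r = 0.387 and m = 0.642, so r·m = 0.248.
ω = √0.248 = 0.498 per year, hence T = 2π/ω ≈ 12.6 years.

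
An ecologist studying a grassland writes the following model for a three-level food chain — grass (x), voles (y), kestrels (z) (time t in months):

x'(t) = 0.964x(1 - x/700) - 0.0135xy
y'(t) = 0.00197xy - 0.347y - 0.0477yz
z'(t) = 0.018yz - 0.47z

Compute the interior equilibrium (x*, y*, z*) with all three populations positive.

x* ≈ 444, y* ≈ 26.1, z* ≈ 11.1

From dz/dt = 0: 0.018y* = 0.47, so y* = 26.1.
From dx/dt = 0: 0.964(1 - x*/700) = 0.0135·26.1, giving x* = 700·(1 - 0.366) = 444.
From dy/dt = 0: 0.00197·444 - 0.347 = 0.0477z*, so z* = 0.528/0.0477 = 11.1.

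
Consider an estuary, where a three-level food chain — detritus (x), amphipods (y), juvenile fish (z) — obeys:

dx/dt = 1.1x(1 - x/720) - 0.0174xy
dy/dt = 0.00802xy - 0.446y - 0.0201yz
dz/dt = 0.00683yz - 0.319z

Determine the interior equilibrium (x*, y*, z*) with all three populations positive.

From dz/dt = 0: 0.00683y* = 0.319, so y* = 46.7.
From dx/dt = 0: 1.1(1 - x*/720) = 0.0174·46.7, giving x* = 720·(1 - 0.739) = 188.
From dy/dt = 0: 0.00802·188 - 0.446 = 0.0201z*, so z* = 1.06/0.0201 = 52.8.

x* ≈ 188, y* ≈ 46.7, z* ≈ 52.8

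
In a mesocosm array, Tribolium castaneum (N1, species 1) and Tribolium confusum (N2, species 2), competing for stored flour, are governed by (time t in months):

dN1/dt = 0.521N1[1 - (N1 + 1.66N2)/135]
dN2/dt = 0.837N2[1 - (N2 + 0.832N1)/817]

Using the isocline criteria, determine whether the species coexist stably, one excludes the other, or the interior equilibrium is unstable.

species 2 excludes species 1

Compare the nullcline intercepts: K1/α12 = 135/1.66 = 81.3 < K2 = 817; K2/α21 = 817/0.832 = 982 > K1 = 135.
Since the inequalities point opposite ways, species 2 can invade but species 1 cannot.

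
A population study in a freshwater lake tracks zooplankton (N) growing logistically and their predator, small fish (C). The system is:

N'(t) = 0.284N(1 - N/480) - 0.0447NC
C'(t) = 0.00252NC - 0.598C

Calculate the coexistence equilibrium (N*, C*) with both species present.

N* ≈ 237, C* ≈ 3.21

From dC/dt = 0 with C > 0: 0.00252N* = 0.598, so N* = 237.
Substitute into dN/dt = 0: 0.284(1 - 237/480) = 0.0447C*.
The bracket is 0.506, giving C* = 0.144/0.0447 = 3.21.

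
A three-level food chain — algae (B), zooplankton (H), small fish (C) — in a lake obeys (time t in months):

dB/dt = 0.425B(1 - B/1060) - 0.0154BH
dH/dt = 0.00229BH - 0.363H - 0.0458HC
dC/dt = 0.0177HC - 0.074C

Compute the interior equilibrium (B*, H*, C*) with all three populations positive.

From dC/dt = 0: 0.0177H* = 0.074, so H* = 4.18.
From dB/dt = 0: 0.425(1 - B*/1060) = 0.0154·4.18, giving B* = 1060·(1 - 0.151) = 899.
From dH/dt = 0: 0.00229·899 - 0.363 = 0.0458C*, so C* = 1.7/0.0458 = 37.

B* ≈ 899, H* ≈ 4.18, C* ≈ 37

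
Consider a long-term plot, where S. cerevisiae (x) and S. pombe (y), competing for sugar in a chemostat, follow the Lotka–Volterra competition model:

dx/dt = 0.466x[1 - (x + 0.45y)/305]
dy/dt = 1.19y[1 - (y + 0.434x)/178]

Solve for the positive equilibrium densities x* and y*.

x* ≈ 279, y* ≈ 56.7

Setting both brackets to zero gives the nullclines x + 0.45y = 305 and 0.434x + y = 178.
Substituting y = 178 - 0.434x into the first: x(1 - 0.45·0.434) = 305 - 0.45·178.
So x* = 225/0.805 = 279, and then y* = 178 - 0.434·279 = 56.7.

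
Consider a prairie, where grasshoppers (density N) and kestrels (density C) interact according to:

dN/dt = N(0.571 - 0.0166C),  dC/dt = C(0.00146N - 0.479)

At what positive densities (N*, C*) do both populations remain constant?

Set dC/dt = 0 with C > 0: 0.00146N - 0.479 = 0, so N* = 0.479/0.00146 = 328.
Set dN/dt = 0 with N > 0: 0.571 - 0.0166C = 0, so C* = 0.571/0.0166 = 34.4.

N* ≈ 328, C* ≈ 34.4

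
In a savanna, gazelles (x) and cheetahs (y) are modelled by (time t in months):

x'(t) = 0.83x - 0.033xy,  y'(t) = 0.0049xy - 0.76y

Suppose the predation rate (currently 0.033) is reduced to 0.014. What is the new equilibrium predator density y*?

At the interior fixed point, setting dx/dt = 0 with x > 0 fixes y* = (prey growth rate)/(xy coefficient) — independent of the other coefficients.
With the change, y* = 0.83/0.014 = 59.3; it rises from 25.2.

y* ≈ 59.3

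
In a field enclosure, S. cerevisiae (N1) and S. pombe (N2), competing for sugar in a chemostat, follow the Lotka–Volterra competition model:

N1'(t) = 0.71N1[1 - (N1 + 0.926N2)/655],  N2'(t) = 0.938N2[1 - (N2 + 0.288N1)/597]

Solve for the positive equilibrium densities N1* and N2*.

Setting both brackets to zero gives the nullclines N1 + 0.926N2 = 655 and 0.288N1 + N2 = 597.
Substituting N2 = 597 - 0.288N1 into the first: N1(1 - 0.926·0.288) = 655 - 0.926·597.
So N1* = 102/0.733 = 139, and then N2* = 597 - 0.288·139 = 557.

N1* ≈ 139, N2* ≈ 557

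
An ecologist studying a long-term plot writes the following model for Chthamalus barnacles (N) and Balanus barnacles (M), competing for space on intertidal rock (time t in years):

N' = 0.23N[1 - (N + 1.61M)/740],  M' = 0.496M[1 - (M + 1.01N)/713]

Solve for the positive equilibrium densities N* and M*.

N* ≈ 652, M* ≈ 54.9

Setting both brackets to zero gives the nullclines N + 1.61M = 740 and 1.01N + M = 713.
Substituting M = 713 - 1.01N into the first: N(1 - 1.61·1.01) = 740 - 1.61·713.
So N* = -408/-0.626 = 652, and then M* = 713 - 1.01·652 = 54.9.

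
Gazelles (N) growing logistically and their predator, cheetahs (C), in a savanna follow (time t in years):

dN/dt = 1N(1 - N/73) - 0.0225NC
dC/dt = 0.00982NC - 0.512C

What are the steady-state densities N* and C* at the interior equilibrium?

From dC/dt = 0 with C > 0: 0.00982N* = 0.512, so N* = 52.1.
Substitute into dN/dt = 0: 1(1 - 52.1/73) = 0.0225C*.
The bracket is 0.286, giving C* = 0.286/0.0225 = 12.7.

N* ≈ 52.1, C* ≈ 12.7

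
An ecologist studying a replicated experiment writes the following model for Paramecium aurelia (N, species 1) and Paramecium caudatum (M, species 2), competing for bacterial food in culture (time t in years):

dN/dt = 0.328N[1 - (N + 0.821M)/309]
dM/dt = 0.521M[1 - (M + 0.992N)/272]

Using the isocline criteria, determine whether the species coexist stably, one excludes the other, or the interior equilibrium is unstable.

Compare the nullcline intercepts: K1/α12 = 309/0.821 = 376 > K2 = 272; K2/α21 = 272/0.992 = 274 < K1 = 309.
Since the inequalities point opposite ways, species 1 can invade but species 2 cannot.

species 1 excludes species 2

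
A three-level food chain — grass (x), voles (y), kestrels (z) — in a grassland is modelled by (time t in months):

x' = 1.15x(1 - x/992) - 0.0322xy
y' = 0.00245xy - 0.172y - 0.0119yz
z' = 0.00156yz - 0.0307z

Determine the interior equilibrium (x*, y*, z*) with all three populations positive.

From dz/dt = 0: 0.00156y* = 0.0307, so y* = 19.7.
From dx/dt = 0: 1.15(1 - x*/992) = 0.0322·19.7, giving x* = 992·(1 - 0.551) = 445.
From dy/dt = 0: 0.00245·445 - 0.172 = 0.0119z*, so z* = 0.919/0.0119 = 77.2.

x* ≈ 445, y* ≈ 19.7, z* ≈ 77.2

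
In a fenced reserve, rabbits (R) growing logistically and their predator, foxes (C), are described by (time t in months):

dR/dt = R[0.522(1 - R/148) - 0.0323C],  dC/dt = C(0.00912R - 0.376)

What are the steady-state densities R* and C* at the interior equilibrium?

R* ≈ 41.2, C* ≈ 11.7

From dC/dt = 0 with C > 0: 0.00912R* = 0.376, so R* = 41.2.
Substitute into dR/dt = 0: 0.522(1 - 41.2/148) = 0.0323C*.
The bracket is 0.721, giving C* = 0.377/0.0323 = 11.7.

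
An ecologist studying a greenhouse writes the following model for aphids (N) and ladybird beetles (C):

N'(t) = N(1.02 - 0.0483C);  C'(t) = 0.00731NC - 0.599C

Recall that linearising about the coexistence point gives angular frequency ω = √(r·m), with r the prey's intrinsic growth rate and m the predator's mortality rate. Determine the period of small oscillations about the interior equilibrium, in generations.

Here r = 1.02 and m = 0.599, so r·m = 0.611.
ω = √0.611 = 0.782 per generation, hence T = 2π/ω ≈ 8.04 generations.

T ≈ 8.04 generations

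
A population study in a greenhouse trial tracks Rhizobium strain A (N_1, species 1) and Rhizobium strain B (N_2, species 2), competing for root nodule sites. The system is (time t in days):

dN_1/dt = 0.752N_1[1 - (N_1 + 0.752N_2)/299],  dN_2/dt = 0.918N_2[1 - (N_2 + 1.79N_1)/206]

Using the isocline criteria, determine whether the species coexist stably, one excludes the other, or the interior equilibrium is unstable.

species 1 excludes species 2

Compare the nullcline intercepts: K1/α12 = 299/0.752 = 398 > K2 = 206; K2/α21 = 206/1.79 = 115 < K1 = 299.
Since the inequalities point opposite ways, species 1 can invade but species 2 cannot.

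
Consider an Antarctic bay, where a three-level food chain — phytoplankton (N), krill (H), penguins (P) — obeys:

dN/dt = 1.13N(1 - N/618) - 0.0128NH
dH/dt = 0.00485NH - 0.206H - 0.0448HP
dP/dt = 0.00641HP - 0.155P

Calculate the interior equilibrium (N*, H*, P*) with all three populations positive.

From dP/dt = 0: 0.00641H* = 0.155, so H* = 24.2.
From dN/dt = 0: 1.13(1 - N*/618) = 0.0128·24.2, giving N* = 618·(1 - 0.274) = 449.
From dH/dt = 0: 0.00485·449 - 0.206 = 0.0448P*, so P* = 1.97/0.0448 = 44.

N* ≈ 449, H* ≈ 24.2, P* ≈ 44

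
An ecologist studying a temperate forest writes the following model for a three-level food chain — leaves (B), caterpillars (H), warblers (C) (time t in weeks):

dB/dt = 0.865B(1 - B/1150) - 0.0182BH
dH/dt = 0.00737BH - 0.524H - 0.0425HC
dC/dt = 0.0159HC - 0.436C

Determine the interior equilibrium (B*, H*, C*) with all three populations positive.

From dC/dt = 0: 0.0159H* = 0.436, so H* = 27.4.
From dB/dt = 0: 0.865(1 - B*/1150) = 0.0182·27.4, giving B* = 1150·(1 - 0.577) = 486.
From dH/dt = 0: 0.00737·486 - 0.524 = 0.0425C*, so C* = 3.06/0.0425 = 72.

B* ≈ 486, H* ≈ 27.4, C* ≈ 72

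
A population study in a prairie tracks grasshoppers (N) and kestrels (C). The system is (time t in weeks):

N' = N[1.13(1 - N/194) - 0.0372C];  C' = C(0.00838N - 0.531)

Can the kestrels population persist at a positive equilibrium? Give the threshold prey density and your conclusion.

The predator equation gives dC/dt > 0 only when N > 0.531/0.00838 = 63.4.
Without the predator, N → K = 194. Since 194 > 63.4, the predator can invade and persist.

Threshold N = 63.4; K > 63.4, so yes, the predator persists.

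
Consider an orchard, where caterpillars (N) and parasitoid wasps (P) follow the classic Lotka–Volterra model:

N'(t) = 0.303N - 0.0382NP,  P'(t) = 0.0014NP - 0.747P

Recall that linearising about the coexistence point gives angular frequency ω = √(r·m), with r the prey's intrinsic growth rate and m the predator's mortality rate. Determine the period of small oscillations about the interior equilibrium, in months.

T ≈ 13.2 months

Here r = 0.303 and m = 0.747, so r·m = 0.226.
ω = √0.226 = 0.476 per month, hence T = 2π/ω ≈ 13.2 months.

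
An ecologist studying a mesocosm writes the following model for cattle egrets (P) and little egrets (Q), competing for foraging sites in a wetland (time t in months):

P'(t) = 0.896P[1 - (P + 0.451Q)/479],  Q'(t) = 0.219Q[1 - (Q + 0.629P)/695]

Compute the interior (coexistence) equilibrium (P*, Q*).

Setting both brackets to zero gives the nullclines P + 0.451Q = 479 and 0.629P + Q = 695.
Substituting Q = 695 - 0.629P into the first: P(1 - 0.451·0.629) = 479 - 0.451·695.
So P* = 166/0.716 = 231, and then Q* = 695 - 0.629·231 = 550.

P* ≈ 231, Q* ≈ 550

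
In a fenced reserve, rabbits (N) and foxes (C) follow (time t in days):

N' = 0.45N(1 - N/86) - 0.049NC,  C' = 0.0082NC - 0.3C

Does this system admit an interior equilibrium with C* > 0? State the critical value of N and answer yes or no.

Threshold N = 36.6; K > 36.6, so yes, the predator persists.

The predator equation gives dC/dt > 0 only when N > 0.3/0.0082 = 36.6.
Without the predator, N → K = 86. Since 86 > 36.6, the predator can invade and persist.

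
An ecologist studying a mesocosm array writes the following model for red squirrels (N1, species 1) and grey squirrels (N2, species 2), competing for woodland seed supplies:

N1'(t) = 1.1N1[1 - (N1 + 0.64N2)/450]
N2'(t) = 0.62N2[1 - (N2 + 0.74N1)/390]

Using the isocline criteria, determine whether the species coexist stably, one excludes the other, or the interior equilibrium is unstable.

Compare the nullcline intercepts: K1/α12 = 450/0.64 = 703 > K2 = 390; K2/α21 = 390/0.74 = 527 > K1 = 450.
Since both inequalities hold, each species can invade when rare, so the interior equilibrium is stable.

stable coexistence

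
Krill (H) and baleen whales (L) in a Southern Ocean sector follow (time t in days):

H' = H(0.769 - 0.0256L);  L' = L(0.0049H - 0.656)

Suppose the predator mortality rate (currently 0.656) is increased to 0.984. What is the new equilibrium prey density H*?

H* ≈ 201

At the interior fixed point, setting dL/dt = 0 with L > 0 fixes H* = (predator death rate)/(HL coefficient) — independent of the other coefficients.
With the change, H* = 0.984/0.0049 = 201; it rises from 134.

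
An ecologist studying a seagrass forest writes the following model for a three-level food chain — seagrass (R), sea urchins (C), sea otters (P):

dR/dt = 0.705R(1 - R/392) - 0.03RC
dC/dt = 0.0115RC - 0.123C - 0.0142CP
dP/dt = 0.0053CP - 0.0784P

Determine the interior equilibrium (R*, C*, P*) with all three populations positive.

R* ≈ 145, C* ≈ 14.8, P* ≈ 109

From dP/dt = 0: 0.0053C* = 0.0784, so C* = 14.8.
From dR/dt = 0: 0.705(1 - R*/392) = 0.03·14.8, giving R* = 392·(1 - 0.629) = 145.
From dC/dt = 0: 0.0115·145 - 0.123 = 0.0142P*, so P* = 1.55/0.0142 = 109.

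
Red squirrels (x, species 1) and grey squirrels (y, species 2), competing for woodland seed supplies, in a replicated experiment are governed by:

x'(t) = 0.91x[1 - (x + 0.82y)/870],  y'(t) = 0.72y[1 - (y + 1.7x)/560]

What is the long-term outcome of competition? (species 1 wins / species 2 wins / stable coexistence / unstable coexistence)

Compare the nullcline intercepts: K1/α12 = 870/0.82 = 1060 > K2 = 560; K2/α21 = 560/1.7 = 329 < K1 = 870.
Since the inequalities point opposite ways, species 1 can invade but species 2 cannot.

species 1 excludes species 2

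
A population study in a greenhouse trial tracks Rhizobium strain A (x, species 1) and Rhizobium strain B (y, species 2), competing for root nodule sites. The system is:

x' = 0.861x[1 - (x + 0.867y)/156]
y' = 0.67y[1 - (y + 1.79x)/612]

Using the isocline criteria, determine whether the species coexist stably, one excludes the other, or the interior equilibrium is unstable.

species 2 excludes species 1

Compare the nullcline intercepts: K1/α12 = 156/0.867 = 180 < K2 = 612; K2/α21 = 612/1.79 = 342 > K1 = 156.
Since the inequalities point opposite ways, species 2 can invade but species 1 cannot.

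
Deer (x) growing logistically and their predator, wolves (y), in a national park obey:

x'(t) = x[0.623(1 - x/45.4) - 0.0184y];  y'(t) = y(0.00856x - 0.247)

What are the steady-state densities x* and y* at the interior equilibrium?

From dy/dt = 0 with y > 0: 0.00856x* = 0.247, so x* = 28.9.
Substitute into dx/dt = 0: 0.623(1 - 28.9/45.4) = 0.0184y*.
The bracket is 0.364, giving y* = 0.227/0.0184 = 12.3.

x* ≈ 28.9, y* ≈ 12.3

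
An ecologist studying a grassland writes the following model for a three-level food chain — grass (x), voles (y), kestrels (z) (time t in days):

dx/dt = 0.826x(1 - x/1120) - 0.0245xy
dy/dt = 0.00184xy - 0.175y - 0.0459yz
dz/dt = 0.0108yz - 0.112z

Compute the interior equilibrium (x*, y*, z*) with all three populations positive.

x* ≈ 775, y* ≈ 10.4, z* ≈ 27.3

From dz/dt = 0: 0.0108y* = 0.112, so y* = 10.4.
From dx/dt = 0: 0.826(1 - x*/1120) = 0.0245·10.4, giving x* = 1120·(1 - 0.308) = 775.
From dy/dt = 0: 0.00184·775 - 0.175 = 0.0459z*, so z* = 1.25/0.0459 = 27.3.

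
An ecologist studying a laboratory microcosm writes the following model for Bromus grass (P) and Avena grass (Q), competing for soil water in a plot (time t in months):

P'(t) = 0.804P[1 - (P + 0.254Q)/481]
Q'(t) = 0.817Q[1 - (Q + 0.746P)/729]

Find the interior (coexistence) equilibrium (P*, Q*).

P* ≈ 365, Q* ≈ 457

Setting both brackets to zero gives the nullclines P + 0.254Q = 481 and 0.746P + Q = 729.
Substituting Q = 729 - 0.746P into the first: P(1 - 0.254·0.746) = 481 - 0.254·729.
So P* = 296/0.811 = 365, and then Q* = 729 - 0.746·365 = 457.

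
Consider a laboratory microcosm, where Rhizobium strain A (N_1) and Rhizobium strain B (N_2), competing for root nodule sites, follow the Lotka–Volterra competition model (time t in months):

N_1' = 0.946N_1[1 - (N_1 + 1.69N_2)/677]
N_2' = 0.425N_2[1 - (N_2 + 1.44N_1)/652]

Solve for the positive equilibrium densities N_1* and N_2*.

Setting both brackets to zero gives the nullclines N_1 + 1.69N_2 = 677 and 1.44N_1 + N_2 = 652.
Substituting N_2 = 652 - 1.44N_1 into the first: N_1(1 - 1.69·1.44) = 677 - 1.69·652.
So N_1* = -425/-1.43 = 296, and then N_2* = 652 - 1.44·296 = 225.

N_1* ≈ 296, N_2* ≈ 225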